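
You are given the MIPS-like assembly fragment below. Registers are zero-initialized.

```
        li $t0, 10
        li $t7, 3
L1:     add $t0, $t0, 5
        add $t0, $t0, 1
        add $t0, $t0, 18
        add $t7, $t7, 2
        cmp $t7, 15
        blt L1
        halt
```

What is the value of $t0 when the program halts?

154

after li $t0, 10: $t0=10
after li $t7, 3: $t7=3
after add $t0, $t0, 5: $t0=10+5=15
after add $t0, $t0, 1: $t0=15+1=16
after add $t0, $t0, 18: $t0=16+18=34
after add $t7, $t7, 2: $t7=3+2=5
cmp $t7, 15  (cmp 5,15)
blt L1: taken
after add $t0, $t0, 5: $t0=34+5=39
after add $t0, $t0, 1: $t0=39+1=40
after add $t0, $t0, 18: $t0=40+18=58
after add $t7, $t7, 2: $t7=5+2=7
cmp $t7, 15  (cmp 7,15)
blt L1: taken
after add $t0, $t0, 5: $t0=58+5=63
after add $t0, $t0, 1: $t0=63+1=64
after add $t0, $t0, 18: $t0=64+18=82
after add $t7, $t7, 2: $t7=7+2=9
cmp $t7, 15  (cmp 9,15)
blt L1: taken
after add $t0, $t0, 5: $t0=82+5=87
after add $t0, $t0, 1: $t0=87+1=88
after add $t0, $t0, 18: $t0=88+18=106
after add $t7, $t7, 2: $t7=9+2=11
cmp $t7, 15  (cmp 11,15)
blt L1: taken
after add $t0, $t0, 5: $t0=106+5=111
after add $t0, $t0, 1: $t0=111+1=112
after add $t0, $t0, 18: $t0=112+18=130
after add $t7, $t7, 2: $t7=11+2=13
cmp $t7, 15  (cmp 13,15)
blt L1: taken
after add $t0, $t0, 5: $t0=130+5=135
after add $t0, $t0, 1: $t0=135+1=136
after add $t0, $t0, 18: $t0=136+18=154
after add $t7, $t7, 2: $t7=13+2=15
cmp $t7, 15  (cmp 15,15)
blt L1: not taken
halt.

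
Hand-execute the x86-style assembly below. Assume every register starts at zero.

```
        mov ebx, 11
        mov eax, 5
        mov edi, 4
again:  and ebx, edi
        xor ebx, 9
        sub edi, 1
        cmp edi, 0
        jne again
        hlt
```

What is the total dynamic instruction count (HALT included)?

mov ebx, 11 → ebx=11
mov eax, 5 → eax=5
mov edi, 4 → edi=4
and ebx, edi → ebx=11&4=0
xor ebx, 9 → ebx=0^9=9
sub edi, 1 → edi=4-1=3
cmp edi, 0  (cmp 3,0)
jne again: taken
and ebx, edi → ebx=9&3=1
xor ebx, 9 → ebx=1^9=8
sub edi, 1 → edi=3-1=2
cmp edi, 0  (cmp 2,0)
jne again: taken
and ebx, edi → ebx=8&2=0
xor ebx, 9 → ebx=0^9=9
sub edi, 1 → edi=2-1=1
cmp edi, 0  (cmp 1,0)
jne again: taken
and ebx, edi → ebx=9&1=1
xor ebx, 9 → ebx=1^9=8
sub edi, 1 → edi=1-1=0
cmp edi, 0  (cmp 0,0)
jne again: not taken
halt.
Total executed instructions: 24.

24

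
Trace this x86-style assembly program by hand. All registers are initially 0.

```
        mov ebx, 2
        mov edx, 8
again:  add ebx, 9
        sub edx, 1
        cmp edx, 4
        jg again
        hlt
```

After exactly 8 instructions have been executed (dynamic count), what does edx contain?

ebx=2
edx=8
ebx=2+9=11
edx=8-1=7
cmp edx, 4  (cmp 7,4)
jg again: taken
ebx=11+9=20
edx=7-1=6
After step 8: edx = 6.

6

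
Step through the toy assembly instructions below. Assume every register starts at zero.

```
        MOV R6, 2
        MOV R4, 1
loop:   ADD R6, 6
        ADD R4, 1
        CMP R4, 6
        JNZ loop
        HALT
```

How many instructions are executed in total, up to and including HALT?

23

after MOV R6, 2: R6=2
after MOV R4, 1: R4=1
after ADD R6, 6: R6=2+6=8
after ADD R4, 1: R4=1+1=2
CMP R4, 6  (cmp 2,6)
JNZ loop: taken
after ADD R6, 6: R6=8+6=14
after ADD R4, 1: R4=2+1=3
CMP R4, 6  (cmp 3,6)
JNZ loop: taken
after ADD R6, 6: R6=14+6=20
after ADD R4, 1: R4=3+1=4
CMP R4, 6  (cmp 4,6)
JNZ loop: taken
after ADD R6, 6: R6=20+6=26
after ADD R4, 1: R4=4+1=5
CMP R4, 6  (cmp 5,6)
JNZ loop: taken
after ADD R6, 6: R6=26+6=32
after ADD R4, 1: R4=5+1=6
CMP R4, 6  (cmp 6,6)
JNZ loop: not taken
halt.
Total executed instructions: 23.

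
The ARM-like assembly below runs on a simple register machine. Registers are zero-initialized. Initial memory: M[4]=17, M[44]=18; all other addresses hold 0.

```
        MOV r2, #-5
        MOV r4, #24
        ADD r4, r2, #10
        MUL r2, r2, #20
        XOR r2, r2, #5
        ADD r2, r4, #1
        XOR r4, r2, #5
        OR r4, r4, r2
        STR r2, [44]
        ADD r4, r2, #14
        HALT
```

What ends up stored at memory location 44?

6

r2=-5
r4=24
r4=(-5)+10=5
r2=(-5)*20=-100
r2=(-100)^5=-103
r2=5+1=6
r4=6^5=3
r4=3|6=7
STR r2, [44] → M[44]=6
r4=6+14=20
halt.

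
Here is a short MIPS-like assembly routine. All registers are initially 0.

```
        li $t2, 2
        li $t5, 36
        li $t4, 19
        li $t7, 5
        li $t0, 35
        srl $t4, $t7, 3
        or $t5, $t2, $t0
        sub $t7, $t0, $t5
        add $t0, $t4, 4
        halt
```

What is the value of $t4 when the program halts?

0

after li $t2, 2: $t2=2
after li $t5, 36: $t5=36
after li $t4, 19: $t4=19
after li $t7, 5: $t7=5
after li $t0, 35: $t0=35
after srl $t4, $t7, 3: $t4=5>>3=0
after or $t5, $t2, $t0: $t5=2|35=35
after sub $t7, $t0, $t5: $t7=35-35=0
after add $t0, $t4, 4: $t0=0+4=4
halt.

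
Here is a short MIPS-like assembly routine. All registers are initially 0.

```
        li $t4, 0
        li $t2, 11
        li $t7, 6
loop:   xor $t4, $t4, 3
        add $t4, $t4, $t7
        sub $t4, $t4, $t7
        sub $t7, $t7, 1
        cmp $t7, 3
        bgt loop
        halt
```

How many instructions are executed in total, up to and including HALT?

after li $t4, 0: $t4=0
after li $t2, 11: $t2=11
after li $t7, 6: $t7=6
after xor $t4, $t4, 3: $t4=0^3=3
after add $t4, $t4, $t7: $t4=3+6=9
after sub $t4, $t4, $t7: $t4=9-6=3
after sub $t7, $t7, 1: $t7=6-1=5
cmp $t7, 3  (cmp 5,3)
bgt loop: taken
after xor $t4, $t4, 3: $t4=3^3=0
after add $t4, $t4, $t7: $t4=0+5=5
after sub $t4, $t4, $t7: $t4=5-5=0
after sub $t7, $t7, 1: $t7=5-1=4
cmp $t7, 3  (cmp 4,3)
bgt loop: taken
after xor $t4, $t4, 3: $t4=0^3=3
after add $t4, $t4, $t7: $t4=3+4=7
after sub $t4, $t4, $t7: $t4=7-4=3
after sub $t7, $t7, 1: $t7=4-1=3
cmp $t7, 3  (cmp 3,3)
bgt loop: not taken
halt.
Total executed instructions: 22.

22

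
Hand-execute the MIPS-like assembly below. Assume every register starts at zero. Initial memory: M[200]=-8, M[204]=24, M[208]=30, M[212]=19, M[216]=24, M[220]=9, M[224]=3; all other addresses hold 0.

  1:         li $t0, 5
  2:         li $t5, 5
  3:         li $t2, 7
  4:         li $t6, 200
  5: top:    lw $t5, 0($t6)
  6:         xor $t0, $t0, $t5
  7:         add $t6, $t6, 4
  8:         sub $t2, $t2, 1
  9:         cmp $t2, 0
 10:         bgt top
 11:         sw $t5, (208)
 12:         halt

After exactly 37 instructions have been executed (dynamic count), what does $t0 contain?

-7

$t0=5
$t5=5
$t2=7
$t6=200
$t5=M[200]=-8
$t0=5^(-8)=-3
$t6=200+4=204
$t2=7-1=6
cmp $t2, 0  (cmp 6,0)
bgt top: taken
$t5=M[204]=24
$t0=(-3)^24=-27
$t6=204+4=208
$t2=6-1=5
cmp $t2, 0  (cmp 5,0)
bgt top: taken
$t5=M[208]=30
$t0=(-27)^30=-5
$t6=208+4=212
$t2=5-1=4
cmp $t2, 0  (cmp 4,0)
bgt top: taken
$t5=M[212]=19
$t0=(-5)^19=-24
$t6=212+4=216
$t2=4-1=3
cmp $t2, 0  (cmp 3,0)
bgt top: taken
$t5=M[216]=24
$t0=(-24)^24=-16
$t6=216+4=220
$t2=3-1=2
cmp $t2, 0  (cmp 2,0)
bgt top: taken
$t5=M[220]=9
$t0=(-16)^9=-7
$t6=220+4=224
After step 37: $t0 = -7.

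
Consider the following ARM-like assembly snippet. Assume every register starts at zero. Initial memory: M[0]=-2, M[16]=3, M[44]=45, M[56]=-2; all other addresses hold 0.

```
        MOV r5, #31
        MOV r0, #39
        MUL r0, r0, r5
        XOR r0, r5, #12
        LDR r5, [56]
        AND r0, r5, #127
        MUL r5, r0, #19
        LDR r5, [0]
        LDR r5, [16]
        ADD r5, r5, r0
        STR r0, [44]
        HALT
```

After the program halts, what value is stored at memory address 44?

r5=31
r0=39
r0=39*31=1209
r0=31^12=19
r5=M[56]=-2
r0=(-2)&127=126
r5=126*19=2394
r5=M[0]=-2
r5=M[16]=3
r5=3+126=129
STR r0, [44] → M[44]=126
halt.

126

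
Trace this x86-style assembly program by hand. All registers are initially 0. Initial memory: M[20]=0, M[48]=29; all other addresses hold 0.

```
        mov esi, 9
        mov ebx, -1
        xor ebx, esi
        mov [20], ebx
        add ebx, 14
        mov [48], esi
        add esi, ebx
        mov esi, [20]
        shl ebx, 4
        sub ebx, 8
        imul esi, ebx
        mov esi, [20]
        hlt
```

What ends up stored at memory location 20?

-10

mov esi, 9 → esi=9
mov ebx, -1 → ebx=-1
xor ebx, esi → ebx=(-1)^9=-10
mov [20], ebx → M[20]=-10
add ebx, 14 → ebx=(-10)+14=4
mov [48], esi → M[48]=9
add esi, ebx → esi=9+4=13
mov esi, [20] → esi=M[20]=-10
shl ebx, 4 → ebx=4<<4=64
sub ebx, 8 → ebx=64-8=56
imul esi, ebx → esi=(-10)*56=-560
mov esi, [20] → esi=M[20]=-10
halt.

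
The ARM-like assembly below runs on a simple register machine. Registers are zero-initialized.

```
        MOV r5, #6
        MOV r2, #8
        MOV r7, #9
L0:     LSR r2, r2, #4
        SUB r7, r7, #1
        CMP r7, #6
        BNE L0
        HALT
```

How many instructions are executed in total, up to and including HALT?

16

after MOV r5, #6: r5=6
after MOV r2, #8: r2=8
after MOV r7, #9: r7=9
after LSR r2, r2, #4: r2=8>>4=0
after SUB r7, r7, #1: r7=9-1=8
CMP r7, #6  (cmp 8,6)
BNE L0: taken
after LSR r2, r2, #4: r2=0>>4=0
after SUB r7, r7, #1: r7=8-1=7
CMP r7, #6  (cmp 7,6)
BNE L0: taken
after LSR r2, r2, #4: r2=0>>4=0
after SUB r7, r7, #1: r7=7-1=6
CMP r7, #6  (cmp 6,6)
BNE L0: not taken
halt.
Total executed instructions: 16.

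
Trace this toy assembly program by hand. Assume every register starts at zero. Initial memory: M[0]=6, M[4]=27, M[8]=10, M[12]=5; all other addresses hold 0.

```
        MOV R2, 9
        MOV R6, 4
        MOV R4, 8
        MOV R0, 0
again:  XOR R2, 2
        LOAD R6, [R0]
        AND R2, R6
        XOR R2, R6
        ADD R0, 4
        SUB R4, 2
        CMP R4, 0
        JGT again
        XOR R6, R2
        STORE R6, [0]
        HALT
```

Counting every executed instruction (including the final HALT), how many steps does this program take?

39

MOV R2, 9 → R2=9
MOV R6, 4 → R6=4
MOV R4, 8 → R4=8
MOV R0, 0 → R0=0
XOR R2, 2 → R2=9^2=11
LOAD R6, [R0] → R6=M[0]=6
AND R2, R6 → R2=11&6=2
XOR R2, R6 → R2=2^6=4
ADD R0, 4 → R0=0+4=4
SUB R4, 2 → R4=8-2=6
CMP R4, 0  (cmp 6,0)
JGT again: taken
XOR R2, 2 → R2=4^2=6
LOAD R6, [R0] → R6=M[4]=27
AND R2, R6 → R2=6&27=2
XOR R2, R6 → R2=2^27=25
ADD R0, 4 → R0=4+4=8
SUB R4, 2 → R4=6-2=4
CMP R4, 0  (cmp 4,0)
JGT again: taken
XOR R2, 2 → R2=25^2=27
LOAD R6, [R0] → R6=M[8]=10
AND R2, R6 → R2=27&10=10
XOR R2, R6 → R2=10^10=0
ADD R0, 4 → R0=8+4=12
SUB R4, 2 → R4=4-2=2
CMP R4, 0  (cmp 2,0)
JGT again: taken
XOR R2, 2 → R2=0^2=2
LOAD R6, [R0] → R6=M[12]=5
AND R2, R6 → R2=2&5=0
XOR R2, R6 → R2=0^5=5
ADD R0, 4 → R0=12+4=16
SUB R4, 2 → R4=2-2=0
CMP R4, 0  (cmp 0,0)
JGT again: not taken
XOR R6, R2 → R6=5^5=0
STORE R6, [0] → M[0]=0
halt.
Total executed instructions: 39.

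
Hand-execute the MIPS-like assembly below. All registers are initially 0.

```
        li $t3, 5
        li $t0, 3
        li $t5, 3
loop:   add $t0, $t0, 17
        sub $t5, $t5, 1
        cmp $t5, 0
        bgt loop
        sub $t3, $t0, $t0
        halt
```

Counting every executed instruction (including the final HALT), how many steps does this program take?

after li $t3, 5: $t3=5
after li $t0, 3: $t0=3
after li $t5, 3: $t5=3
after add $t0, $t0, 17: $t0=3+17=20
after sub $t5, $t5, 1: $t5=3-1=2
cmp $t5, 0  (cmp 2,0)
bgt loop: taken
after add $t0, $t0, 17: $t0=20+17=37
after sub $t5, $t5, 1: $t5=2-1=1
cmp $t5, 0  (cmp 1,0)
bgt loop: taken
after add $t0, $t0, 17: $t0=37+17=54
after sub $t5, $t5, 1: $t5=1-1=0
cmp $t5, 0  (cmp 0,0)
bgt loop: not taken
after sub $t3, $t0, $t0: $t3=54-54=0
halt.
Total executed instructions: 17.

17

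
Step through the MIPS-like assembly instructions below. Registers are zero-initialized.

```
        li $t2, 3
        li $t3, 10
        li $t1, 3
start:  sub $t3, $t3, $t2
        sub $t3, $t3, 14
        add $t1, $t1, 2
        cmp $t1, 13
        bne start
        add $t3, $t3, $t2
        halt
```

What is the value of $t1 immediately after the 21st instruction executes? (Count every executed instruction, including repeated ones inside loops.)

li $t2, 3 → $t2=3
li $t3, 10 → $t3=10
li $t1, 3 → $t1=3
sub $t3, $t3, $t2 → $t3=10-3=7
sub $t3, $t3, 14 → $t3=7-14=-7
add $t1, $t1, 2 → $t1=3+2=5
cmp $t1, 13  (cmp 5,13)
bne start: taken
sub $t3, $t3, $t2 → $t3=(-7)-3=-10
sub $t3, $t3, 14 → $t3=(-10)-14=-24
add $t1, $t1, 2 → $t1=5+2=7
cmp $t1, 13  (cmp 7,13)
bne start: taken
sub $t3, $t3, $t2 → $t3=(-24)-3=-27
sub $t3, $t3, 14 → $t3=(-27)-14=-41
add $t1, $t1, 2 → $t1=7+2=9
cmp $t1, 13  (cmp 9,13)
bne start: taken
sub $t3, $t3, $t2 → $t3=(-41)-3=-44
sub $t3, $t3, 14 → $t3=(-44)-14=-58
add $t1, $t1, 2 → $t1=9+2=11
After step 21: $t1 = 11.

11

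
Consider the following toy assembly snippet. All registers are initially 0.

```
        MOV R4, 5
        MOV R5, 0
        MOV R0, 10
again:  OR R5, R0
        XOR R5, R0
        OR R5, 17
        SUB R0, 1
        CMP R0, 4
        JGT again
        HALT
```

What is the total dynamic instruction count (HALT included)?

40

MOV R4, 5 → R4=5
MOV R5, 0 → R5=0
MOV R0, 10 → R0=10
OR R5, R0 → R5=0|10=10
XOR R5, R0 → R5=10^10=0
OR R5, 17 → R5=0|17=17
SUB R0, 1 → R0=10-1=9
CMP R0, 4  (cmp 9,4)
JGT again: taken
OR R5, R0 → R5=17|9=25
XOR R5, R0 → R5=25^9=16
OR R5, 17 → R5=16|17=17
SUB R0, 1 → R0=9-1=8
CMP R0, 4  (cmp 8,4)
JGT again: taken
OR R5, R0 → R5=17|8=25
XOR R5, R0 → R5=25^8=17
OR R5, 17 → R5=17|17=17
SUB R0, 1 → R0=8-1=7
CMP R0, 4  (cmp 7,4)
JGT again: taken
OR R5, R0 → R5=17|7=23
XOR R5, R0 → R5=23^7=16
OR R5, 17 → R5=16|17=17
SUB R0, 1 → R0=7-1=6
CMP R0, 4  (cmp 6,4)
JGT again: taken
OR R5, R0 → R5=17|6=23
XOR R5, R0 → R5=23^6=17
OR R5, 17 → R5=17|17=17
SUB R0, 1 → R0=6-1=5
CMP R0, 4  (cmp 5,4)
JGT again: taken
OR R5, R0 → R5=17|5=21
XOR R5, R0 → R5=21^5=16
OR R5, 17 → R5=16|17=17
SUB R0, 1 → R0=5-1=4
CMP R0, 4  (cmp 4,4)
JGT again: not taken
halt.
Total executed instructions: 40.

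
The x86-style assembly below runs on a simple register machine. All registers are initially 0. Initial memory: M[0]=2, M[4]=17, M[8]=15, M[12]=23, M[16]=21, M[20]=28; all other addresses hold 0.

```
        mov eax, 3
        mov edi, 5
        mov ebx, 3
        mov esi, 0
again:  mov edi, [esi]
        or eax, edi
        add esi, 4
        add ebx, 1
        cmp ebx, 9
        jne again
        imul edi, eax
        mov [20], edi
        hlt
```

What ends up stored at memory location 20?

mov eax, 3 → eax=3
mov edi, 5 → edi=5
mov ebx, 3 → ebx=3
mov esi, 0 → esi=0
mov edi, [esi] → edi=M[0]=2
or eax, edi → eax=3|2=3
add esi, 4 → esi=0+4=4
add ebx, 1 → ebx=3+1=4
cmp ebx, 9  (cmp 4,9)
jne again: taken
mov edi, [esi] → edi=M[4]=17
or eax, edi → eax=3|17=19
add esi, 4 → esi=4+4=8
add ebx, 1 → ebx=4+1=5
cmp ebx, 9  (cmp 5,9)
jne again: taken
mov edi, [esi] → edi=M[8]=15
or eax, edi → eax=19|15=31
add esi, 4 → esi=8+4=12
add ebx, 1 → ebx=5+1=6
cmp ebx, 9  (cmp 6,9)
jne again: taken
mov edi, [esi] → edi=M[12]=23
or eax, edi → eax=31|23=31
add esi, 4 → esi=12+4=16
add ebx, 1 → ebx=6+1=7
cmp ebx, 9  (cmp 7,9)
jne again: taken
mov edi, [esi] → edi=M[16]=21
or eax, edi → eax=31|21=31
add esi, 4 → esi=16+4=20
add ebx, 1 → ebx=7+1=8
cmp ebx, 9  (cmp 8,9)
jne again: taken
mov edi, [esi] → edi=M[20]=28
or eax, edi → eax=31|28=31
add esi, 4 → esi=20+4=24
add ebx, 1 → ebx=8+1=9
cmp ebx, 9  (cmp 9,9)
jne again: not taken
imul edi, eax → edi=28*31=868
mov [20], edi → M[20]=868
halt.

868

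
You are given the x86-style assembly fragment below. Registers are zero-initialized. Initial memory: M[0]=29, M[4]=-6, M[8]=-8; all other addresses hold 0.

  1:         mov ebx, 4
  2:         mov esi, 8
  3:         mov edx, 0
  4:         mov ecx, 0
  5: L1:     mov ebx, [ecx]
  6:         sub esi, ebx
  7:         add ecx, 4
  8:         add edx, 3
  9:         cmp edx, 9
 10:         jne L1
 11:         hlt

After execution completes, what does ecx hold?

12

after mov ebx, 4: ebx=4
after mov esi, 8: esi=8
after mov edx, 0: edx=0
after mov ecx, 0: ecx=0
after mov ebx, [ecx]: ebx=M[0]=29
after sub esi, ebx: esi=8-29=-21
after add ecx, 4: ecx=0+4=4
after add edx, 3: edx=0+3=3
cmp edx, 9  (cmp 3,9)
jne L1: taken
after mov ebx, [ecx]: ebx=M[4]=-6
after sub esi, ebx: esi=(-21)-(-6)=-15
after add ecx, 4: ecx=4+4=8
after add edx, 3: edx=3+3=6
cmp edx, 9  (cmp 6,9)
jne L1: taken
after mov ebx, [ecx]: ebx=M[8]=-8
after sub esi, ebx: esi=(-15)-(-8)=-7
after add ecx, 4: ecx=8+4=12
after add edx, 3: edx=6+3=9
cmp edx, 9  (cmp 9,9)
jne L1: not taken
halt.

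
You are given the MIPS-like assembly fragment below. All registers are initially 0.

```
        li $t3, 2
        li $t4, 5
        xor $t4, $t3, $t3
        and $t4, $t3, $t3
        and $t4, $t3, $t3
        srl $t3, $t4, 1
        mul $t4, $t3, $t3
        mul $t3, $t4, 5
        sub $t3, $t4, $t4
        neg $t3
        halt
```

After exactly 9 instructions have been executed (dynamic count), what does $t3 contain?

$t3=2
$t4=5
$t4=2^2=0
$t4=2&2=2
$t4=2&2=2
$t3=2>>1=1
$t4=1*1=1
$t3=1*5=5
$t3=1-1=0
After step 9: $t3 = 0.

0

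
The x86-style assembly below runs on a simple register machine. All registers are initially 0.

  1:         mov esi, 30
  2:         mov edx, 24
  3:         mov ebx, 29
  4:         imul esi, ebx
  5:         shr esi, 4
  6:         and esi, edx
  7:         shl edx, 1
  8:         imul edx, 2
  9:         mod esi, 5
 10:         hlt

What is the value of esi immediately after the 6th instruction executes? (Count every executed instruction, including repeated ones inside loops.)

16

after mov esi, 30: esi=30
after mov edx, 24: edx=24
after mov ebx, 29: ebx=29
after imul esi, ebx: esi=30*29=870
after shr esi, 4: esi=870>>4=54
after and esi, edx: esi=54&24=16
After step 6: esi = 16.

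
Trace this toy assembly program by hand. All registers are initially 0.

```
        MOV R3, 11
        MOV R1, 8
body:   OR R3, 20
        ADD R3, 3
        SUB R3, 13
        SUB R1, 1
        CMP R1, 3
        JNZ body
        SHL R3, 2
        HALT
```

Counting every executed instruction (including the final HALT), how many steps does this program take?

after MOV R3, 11: R3=11
after MOV R1, 8: R1=8
after OR R3, 20: R3=11|20=31
after ADD R3, 3: R3=31+3=34
after SUB R3, 13: R3=34-13=21
after SUB R1, 1: R1=8-1=7
CMP R1, 3  (cmp 7,3)
JNZ body: taken
after OR R3, 20: R3=21|20=21
after ADD R3, 3: R3=21+3=24
after SUB R3, 13: R3=24-13=11
after SUB R1, 1: R1=7-1=6
CMP R1, 3  (cmp 6,3)
JNZ body: taken
after OR R3, 20: R3=11|20=31
after ADD R3, 3: R3=31+3=34
after SUB R3, 13: R3=34-13=21
after SUB R1, 1: R1=6-1=5
CMP R1, 3  (cmp 5,3)
JNZ body: taken
after OR R3, 20: R3=21|20=21
after ADD R3, 3: R3=21+3=24
after SUB R3, 13: R3=24-13=11
after SUB R1, 1: R1=5-1=4
CMP R1, 3  (cmp 4,3)
JNZ body: taken
after OR R3, 20: R3=11|20=31
after ADD R3, 3: R3=31+3=34
after SUB R3, 13: R3=34-13=21
after SUB R1, 1: R1=4-1=3
CMP R1, 3  (cmp 3,3)
JNZ body: not taken
after SHL R3, 2: R3=21<<2=84
halt.
Total executed instructions: 34.

34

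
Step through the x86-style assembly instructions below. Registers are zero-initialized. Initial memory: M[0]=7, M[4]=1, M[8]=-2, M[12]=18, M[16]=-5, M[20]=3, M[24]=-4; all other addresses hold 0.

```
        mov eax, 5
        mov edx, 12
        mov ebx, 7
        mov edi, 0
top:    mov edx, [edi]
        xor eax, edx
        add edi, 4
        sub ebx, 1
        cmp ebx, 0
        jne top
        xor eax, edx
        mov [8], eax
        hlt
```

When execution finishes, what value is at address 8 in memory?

mov eax, 5 → eax=5
mov edx, 12 → edx=12
mov ebx, 7 → ebx=7
mov edi, 0 → edi=0
mov edx, [edi] → edx=M[0]=7
xor eax, edx → eax=5^7=2
add edi, 4 → edi=0+4=4
sub ebx, 1 → ebx=7-1=6
cmp ebx, 0  (cmp 6,0)
jne top: taken
mov edx, [edi] → edx=M[4]=1
xor eax, edx → eax=2^1=3
add edi, 4 → edi=4+4=8
sub ebx, 1 → ebx=6-1=5
cmp ebx, 0  (cmp 5,0)
jne top: taken
mov edx, [edi] → edx=M[8]=-2
xor eax, edx → eax=3^(-2)=-3
add edi, 4 → edi=8+4=12
sub ebx, 1 → ebx=5-1=4
cmp ebx, 0  (cmp 4,0)
jne top: taken
mov edx, [edi] → edx=M[12]=18
xor eax, edx → eax=(-3)^18=-17
add edi, 4 → edi=12+4=16
sub ebx, 1 → ebx=4-1=3
cmp ebx, 0  (cmp 3,0)
jne top: taken
mov edx, [edi] → edx=M[16]=-5
xor eax, edx → eax=(-17)^(-5)=20
add edi, 4 → edi=16+4=20
sub ebx, 1 → ebx=3-1=2
cmp ebx, 0  (cmp 2,0)
jne top: taken
mov edx, [edi] → edx=M[20]=3
xor eax, edx → eax=20^3=23
add edi, 4 → edi=20+4=24
sub ebx, 1 → ebx=2-1=1
cmp ebx, 0  (cmp 1,0)
jne top: taken
mov edx, [edi] → edx=M[24]=-4
xor eax, edx → eax=23^(-4)=-21
add edi, 4 → edi=24+4=28
sub ebx, 1 → ebx=1-1=0
cmp ebx, 0  (cmp 0,0)
jne top: not taken
xor eax, edx → eax=(-21)^(-4)=23
mov [8], eax → M[8]=23
halt.

23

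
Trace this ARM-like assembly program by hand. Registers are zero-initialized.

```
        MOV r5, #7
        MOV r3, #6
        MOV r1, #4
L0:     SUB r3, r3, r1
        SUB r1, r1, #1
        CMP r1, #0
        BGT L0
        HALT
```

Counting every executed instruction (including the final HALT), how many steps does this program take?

after MOV r5, #7: r5=7
after MOV r3, #6: r3=6
after MOV r1, #4: r1=4
after SUB r3, r3, r1: r3=6-4=2
after SUB r1, r1, #1: r1=4-1=3
CMP r1, #0  (cmp 3,0)
BGT L0: taken
after SUB r3, r3, r1: r3=2-3=-1
after SUB r1, r1, #1: r1=3-1=2
CMP r1, #0  (cmp 2,0)
BGT L0: taken
after SUB r3, r3, r1: r3=(-1)-2=-3
after SUB r1, r1, #1: r1=2-1=1
CMP r1, #0  (cmp 1,0)
BGT L0: taken
after SUB r3, r3, r1: r3=(-3)-1=-4
after SUB r1, r1, #1: r1=1-1=0
CMP r1, #0  (cmp 0,0)
BGT L0: not taken
halt.
Total executed instructions: 20.

20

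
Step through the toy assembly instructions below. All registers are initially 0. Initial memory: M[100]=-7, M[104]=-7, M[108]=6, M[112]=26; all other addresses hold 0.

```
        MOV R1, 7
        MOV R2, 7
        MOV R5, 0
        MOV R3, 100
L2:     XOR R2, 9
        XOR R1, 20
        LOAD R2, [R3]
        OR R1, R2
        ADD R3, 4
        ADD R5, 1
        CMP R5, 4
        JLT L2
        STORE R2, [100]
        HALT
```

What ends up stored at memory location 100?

26

MOV R1, 7 → R1=7
MOV R2, 7 → R2=7
MOV R5, 0 → R5=0
MOV R3, 100 → R3=100
XOR R2, 9 → R2=7^9=14
XOR R1, 20 → R1=7^20=19
LOAD R2, [R3] → R2=M[100]=-7
OR R1, R2 → R1=19|(-7)=-5
ADD R3, 4 → R3=100+4=104
ADD R5, 1 → R5=0+1=1
CMP R5, 4  (cmp 1,4)
JLT L2: taken
XOR R2, 9 → R2=(-7)^9=-16
XOR R1, 20 → R1=(-5)^20=-17
LOAD R2, [R3] → R2=M[104]=-7
OR R1, R2 → R1=(-17)|(-7)=-1
ADD R3, 4 → R3=104+4=108
ADD R5, 1 → R5=1+1=2
CMP R5, 4  (cmp 2,4)
JLT L2: taken
XOR R2, 9 → R2=(-7)^9=-16
XOR R1, 20 → R1=(-1)^20=-21
LOAD R2, [R3] → R2=M[108]=6
OR R1, R2 → R1=(-21)|6=-17
ADD R3, 4 → R3=108+4=112
ADD R5, 1 → R5=2+1=3
CMP R5, 4  (cmp 3,4)
JLT L2: taken
XOR R2, 9 → R2=6^9=15
XOR R1, 20 → R1=(-17)^20=-5
LOAD R2, [R3] → R2=M[112]=26
OR R1, R2 → R1=(-5)|26=-5
ADD R3, 4 → R3=112+4=116
ADD R5, 1 → R5=3+1=4
CMP R5, 4  (cmp 4,4)
JLT L2: not taken
STORE R2, [100] → M[100]=26
halt.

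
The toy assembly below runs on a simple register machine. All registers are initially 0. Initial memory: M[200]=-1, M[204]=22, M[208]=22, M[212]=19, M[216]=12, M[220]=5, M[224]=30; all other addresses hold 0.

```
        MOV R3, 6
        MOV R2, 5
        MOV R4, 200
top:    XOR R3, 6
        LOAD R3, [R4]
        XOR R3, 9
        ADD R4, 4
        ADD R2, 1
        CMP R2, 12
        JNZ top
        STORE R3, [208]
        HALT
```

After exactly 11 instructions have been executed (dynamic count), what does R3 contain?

MOV R3, 6 → R3=6
MOV R2, 5 → R2=5
MOV R4, 200 → R4=200
XOR R3, 6 → R3=6^6=0
LOAD R3, [R4] → R3=M[200]=-1
XOR R3, 9 → R3=(-1)^9=-10
ADD R4, 4 → R4=200+4=204
ADD R2, 1 → R2=5+1=6
CMP R2, 12  (cmp 6,12)
JNZ top: taken
XOR R3, 6 → R3=(-10)^6=-16
After step 11: R3 = -16.

-16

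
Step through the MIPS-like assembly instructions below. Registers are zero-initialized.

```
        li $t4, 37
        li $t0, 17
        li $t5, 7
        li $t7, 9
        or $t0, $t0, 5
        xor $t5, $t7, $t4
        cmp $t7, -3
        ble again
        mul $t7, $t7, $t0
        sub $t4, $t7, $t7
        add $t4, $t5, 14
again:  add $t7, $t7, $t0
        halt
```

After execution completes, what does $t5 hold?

li $t4, 37 → $t4=37
li $t0, 17 → $t0=17
li $t5, 7 → $t5=7
li $t7, 9 → $t7=9
or $t0, $t0, 5 → $t0=17|5=21
xor $t5, $t7, $t4 → $t5=9^37=44
cmp $t7, -3  (cmp 9,-3)
ble again: not taken
mul $t7, $t7, $t0 → $t7=9*21=189
sub $t4, $t7, $t7 → $t4=189-189=0
add $t4, $t5, 14 → $t4=44+14=58
add $t7, $t7, $t0 → $t7=189+21=210
halt.

44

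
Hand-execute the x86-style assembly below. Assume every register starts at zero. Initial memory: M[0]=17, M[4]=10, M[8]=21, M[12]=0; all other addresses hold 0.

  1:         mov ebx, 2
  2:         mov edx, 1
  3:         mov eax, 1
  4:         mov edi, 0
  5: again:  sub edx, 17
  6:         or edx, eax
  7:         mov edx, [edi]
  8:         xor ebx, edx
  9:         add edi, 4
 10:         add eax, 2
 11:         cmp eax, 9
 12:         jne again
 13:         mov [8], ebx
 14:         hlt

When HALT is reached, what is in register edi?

16

ebx=2
edx=1
eax=1
edi=0
edx=1-17=-16
edx=(-16)|1=-15
edx=M[0]=17
ebx=2^17=19
edi=0+4=4
eax=1+2=3
cmp eax, 9  (cmp 3,9)
jne again: taken
edx=17-17=0
edx=0|3=3
edx=M[4]=10
ebx=19^10=25
edi=4+4=8
eax=3+2=5
cmp eax, 9  (cmp 5,9)
jne again: taken
edx=10-17=-7
edx=(-7)|5=-3
edx=M[8]=21
ebx=25^21=12
edi=8+4=12
eax=5+2=7
cmp eax, 9  (cmp 7,9)
jne again: taken
edx=21-17=4
edx=4|7=7
edx=M[12]=0
ebx=12^0=12
edi=12+4=16
eax=7+2=9
cmp eax, 9  (cmp 9,9)
jne again: not taken
mov [8], ebx → M[8]=12
halt.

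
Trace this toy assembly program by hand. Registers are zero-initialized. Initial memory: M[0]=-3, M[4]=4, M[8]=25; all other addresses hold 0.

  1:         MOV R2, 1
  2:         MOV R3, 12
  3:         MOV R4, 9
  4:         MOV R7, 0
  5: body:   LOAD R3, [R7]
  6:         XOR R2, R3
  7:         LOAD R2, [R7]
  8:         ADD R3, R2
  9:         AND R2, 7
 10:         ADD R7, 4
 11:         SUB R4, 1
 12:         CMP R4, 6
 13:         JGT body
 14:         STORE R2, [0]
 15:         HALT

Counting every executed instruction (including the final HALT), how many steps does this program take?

MOV R2, 1 → R2=1
MOV R3, 12 → R3=12
MOV R4, 9 → R4=9
MOV R7, 0 → R7=0
LOAD R3, [R7] → R3=M[0]=-3
XOR R2, R3 → R2=1^(-3)=-4
LOAD R2, [R7] → R2=M[0]=-3
ADD R3, R2 → R3=(-3)+(-3)=-6
AND R2, 7 → R2=(-3)&7=5
ADD R7, 4 → R7=0+4=4
SUB R4, 1 → R4=9-1=8
CMP R4, 6  (cmp 8,6)
JGT body: taken
LOAD R3, [R7] → R3=M[4]=4
XOR R2, R3 → R2=5^4=1
LOAD R2, [R7] → R2=M[4]=4
ADD R3, R2 → R3=4+4=8
AND R2, 7 → R2=4&7=4
ADD R7, 4 → R7=4+4=8
SUB R4, 1 → R4=8-1=7
CMP R4, 6  (cmp 7,6)
JGT body: taken
LOAD R3, [R7] → R3=M[8]=25
XOR R2, R3 → R2=4^25=29
LOAD R2, [R7] → R2=M[8]=25
ADD R3, R2 → R3=25+25=50
AND R2, 7 → R2=25&7=1
ADD R7, 4 → R7=8+4=12
SUB R4, 1 → R4=7-1=6
CMP R4, 6  (cmp 6,6)
JGT body: not taken
STORE R2, [0] → M[0]=1
halt.
Total executed instructions: 33.

33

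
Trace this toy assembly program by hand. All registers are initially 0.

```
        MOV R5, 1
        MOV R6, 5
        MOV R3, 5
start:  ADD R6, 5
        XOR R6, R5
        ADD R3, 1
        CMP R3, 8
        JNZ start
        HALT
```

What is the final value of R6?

23

after MOV R5, 1: R5=1
after MOV R6, 5: R6=5
after MOV R3, 5: R3=5
after ADD R6, 5: R6=5+5=10
after XOR R6, R5: R6=10^1=11
after ADD R3, 1: R3=5+1=6
CMP R3, 8  (cmp 6,8)
JNZ start: taken
after ADD R6, 5: R6=11+5=16
after XOR R6, R5: R6=16^1=17
after ADD R3, 1: R3=6+1=7
CMP R3, 8  (cmp 7,8)
JNZ start: taken
after ADD R6, 5: R6=17+5=22
after XOR R6, R5: R6=22^1=23
after ADD R3, 1: R3=7+1=8
CMP R3, 8  (cmp 8,8)
JNZ start: not taken
halt.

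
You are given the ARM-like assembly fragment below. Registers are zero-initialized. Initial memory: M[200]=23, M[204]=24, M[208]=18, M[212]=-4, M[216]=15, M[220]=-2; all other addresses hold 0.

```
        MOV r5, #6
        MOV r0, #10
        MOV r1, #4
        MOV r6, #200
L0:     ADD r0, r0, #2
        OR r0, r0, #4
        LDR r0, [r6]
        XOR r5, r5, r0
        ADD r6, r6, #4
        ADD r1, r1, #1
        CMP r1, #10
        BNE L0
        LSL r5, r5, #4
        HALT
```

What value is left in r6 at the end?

224

r5=6
r0=10
r1=4
r6=200
r0=10+2=12
r0=12|4=12
r0=M[200]=23
r5=6^23=17
r6=200+4=204
r1=4+1=5
CMP r1, #10  (cmp 5,10)
BNE L0: taken
r0=23+2=25
r0=25|4=29
r0=M[204]=24
r5=17^24=9
r6=204+4=208
r1=5+1=6
CMP r1, #10  (cmp 6,10)
BNE L0: taken
r0=24+2=26
r0=26|4=30
r0=M[208]=18
r5=9^18=27
r6=208+4=212
r1=6+1=7
CMP r1, #10  (cmp 7,10)
BNE L0: taken
r0=18+2=20
r0=20|4=20
r0=M[212]=-4
r5=27^(-4)=-25
r6=212+4=216
r1=7+1=8
CMP r1, #10  (cmp 8,10)
BNE L0: taken
r0=(-4)+2=-2
r0=(-2)|4=-2
r0=M[216]=15
r5=(-25)^15=-24
r6=216+4=220
r1=8+1=9
CMP r1, #10  (cmp 9,10)
BNE L0: taken
r0=15+2=17
r0=17|4=21
r0=M[220]=-2
r5=(-24)^(-2)=22
r6=220+4=224
r1=9+1=10
CMP r1, #10  (cmp 10,10)
BNE L0: not taken
r5=22<<4=352
halt.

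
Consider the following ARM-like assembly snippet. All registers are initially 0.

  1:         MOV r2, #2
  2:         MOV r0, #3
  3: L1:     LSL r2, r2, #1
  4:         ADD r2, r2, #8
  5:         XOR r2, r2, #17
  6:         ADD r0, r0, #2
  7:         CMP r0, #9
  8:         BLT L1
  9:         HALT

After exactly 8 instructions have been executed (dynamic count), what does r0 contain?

r2=2
r0=3
r2=2<<1=4
r2=4+8=12
r2=12^17=29
r0=3+2=5
CMP r0, #9  (cmp 5,9)
BLT L1: taken
After step 8: r0 = 5.

5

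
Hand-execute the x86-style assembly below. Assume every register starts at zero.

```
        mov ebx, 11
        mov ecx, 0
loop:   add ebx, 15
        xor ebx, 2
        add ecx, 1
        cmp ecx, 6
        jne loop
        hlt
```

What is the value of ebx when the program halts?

mov ebx, 11 → ebx=11
mov ecx, 0 → ecx=0
add ebx, 15 → ebx=11+15=26
xor ebx, 2 → ebx=26^2=24
add ecx, 1 → ecx=0+1=1
cmp ecx, 6  (cmp 1,6)
jne loop: taken
add ebx, 15 → ebx=24+15=39
xor ebx, 2 → ebx=39^2=37
add ecx, 1 → ecx=1+1=2
cmp ecx, 6  (cmp 2,6)
jne loop: taken
add ebx, 15 → ebx=37+15=52
xor ebx, 2 → ebx=52^2=54
add ecx, 1 → ecx=2+1=3
cmp ecx, 6  (cmp 3,6)
jne loop: taken
add ebx, 15 → ebx=54+15=69
xor ebx, 2 → ebx=69^2=71
add ecx, 1 → ecx=3+1=4
cmp ecx, 6  (cmp 4,6)
jne loop: taken
add ebx, 15 → ebx=71+15=86
xor ebx, 2 → ebx=86^2=84
add ecx, 1 → ecx=4+1=5
cmp ecx, 6  (cmp 5,6)
jne loop: taken
add ebx, 15 → ebx=84+15=99
xor ebx, 2 → ebx=99^2=97
add ecx, 1 → ecx=5+1=6
cmp ecx, 6  (cmp 6,6)
jne loop: not taken
halt.

97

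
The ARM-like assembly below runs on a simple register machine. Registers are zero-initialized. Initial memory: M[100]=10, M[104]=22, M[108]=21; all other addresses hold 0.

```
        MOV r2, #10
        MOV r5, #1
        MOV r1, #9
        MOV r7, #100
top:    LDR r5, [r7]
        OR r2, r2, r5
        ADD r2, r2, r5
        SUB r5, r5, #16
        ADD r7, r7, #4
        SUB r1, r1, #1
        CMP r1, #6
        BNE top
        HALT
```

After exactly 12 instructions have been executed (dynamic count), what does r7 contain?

104

r2=10
r5=1
r1=9
r7=100
r5=M[100]=10
r2=10|10=10
r2=10+10=20
r5=10-16=-6
r7=100+4=104
r1=9-1=8
CMP r1, #6  (cmp 8,6)
BNE top: taken
After step 12: r7 = 104.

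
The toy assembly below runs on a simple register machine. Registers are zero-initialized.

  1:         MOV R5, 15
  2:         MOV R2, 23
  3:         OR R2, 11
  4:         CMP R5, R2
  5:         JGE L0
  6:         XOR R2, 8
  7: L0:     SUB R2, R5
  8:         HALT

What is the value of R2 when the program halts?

8

after MOV R5, 15: R5=15
after MOV R2, 23: R2=23
after OR R2, 11: R2=23|11=31
CMP R5, R2  (cmp 15,31)
JGE L0: not taken
after XOR R2, 8: R2=31^8=23
after SUB R2, R5: R2=23-15=8
halt.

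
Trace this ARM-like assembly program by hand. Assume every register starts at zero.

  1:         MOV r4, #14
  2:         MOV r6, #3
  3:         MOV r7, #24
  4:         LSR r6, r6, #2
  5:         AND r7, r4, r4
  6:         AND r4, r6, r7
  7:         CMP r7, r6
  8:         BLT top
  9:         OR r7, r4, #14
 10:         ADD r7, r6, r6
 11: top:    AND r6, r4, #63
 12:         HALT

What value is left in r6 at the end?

r4=14
r6=3
r7=24
r6=3>>2=0
r7=14&14=14
r4=0&14=0
CMP r7, r6  (cmp 14,0)
BLT top: not taken
r7=0|14=14
r7=0+0=0
r6=0&63=0
halt.

0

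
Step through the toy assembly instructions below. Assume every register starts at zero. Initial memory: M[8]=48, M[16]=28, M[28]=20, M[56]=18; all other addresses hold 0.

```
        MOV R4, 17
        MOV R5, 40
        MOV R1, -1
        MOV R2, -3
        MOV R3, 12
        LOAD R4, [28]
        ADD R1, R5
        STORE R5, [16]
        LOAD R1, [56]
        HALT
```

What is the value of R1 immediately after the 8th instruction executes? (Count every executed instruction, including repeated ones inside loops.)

39

MOV R4, 17 → R4=17
MOV R5, 40 → R5=40
MOV R1, -1 → R1=-1
MOV R2, -3 → R2=-3
MOV R3, 12 → R3=12
LOAD R4, [28] → R4=M[28]=20
ADD R1, R5 → R1=(-1)+40=39
STORE R5, [16] → M[16]=40
After step 8: R1 = 39.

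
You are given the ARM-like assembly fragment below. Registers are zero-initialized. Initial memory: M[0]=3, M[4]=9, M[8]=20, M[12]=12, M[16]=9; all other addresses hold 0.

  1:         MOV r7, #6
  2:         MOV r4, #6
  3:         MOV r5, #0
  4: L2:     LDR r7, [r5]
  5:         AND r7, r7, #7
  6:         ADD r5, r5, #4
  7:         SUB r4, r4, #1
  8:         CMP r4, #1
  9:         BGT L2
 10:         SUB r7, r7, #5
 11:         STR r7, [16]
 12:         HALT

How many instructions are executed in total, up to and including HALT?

36

MOV r7, #6 → r7=6
MOV r4, #6 → r4=6
MOV r5, #0 → r5=0
LDR r7, [r5] → r7=M[0]=3
AND r7, r7, #7 → r7=3&7=3
ADD r5, r5, #4 → r5=0+4=4
SUB r4, r4, #1 → r4=6-1=5
CMP r4, #1  (cmp 5,1)
BGT L2: taken
LDR r7, [r5] → r7=M[4]=9
AND r7, r7, #7 → r7=9&7=1
ADD r5, r5, #4 → r5=4+4=8
SUB r4, r4, #1 → r4=5-1=4
CMP r4, #1  (cmp 4,1)
BGT L2: taken
LDR r7, [r5] → r7=M[8]=20
AND r7, r7, #7 → r7=20&7=4
ADD r5, r5, #4 → r5=8+4=12
SUB r4, r4, #1 → r4=4-1=3
CMP r4, #1  (cmp 3,1)
BGT L2: taken
LDR r7, [r5] → r7=M[12]=12
AND r7, r7, #7 → r7=12&7=4
ADD r5, r5, #4 → r5=12+4=16
SUB r4, r4, #1 → r4=3-1=2
CMP r4, #1  (cmp 2,1)
BGT L2: taken
LDR r7, [r5] → r7=M[16]=9
AND r7, r7, #7 → r7=9&7=1
ADD r5, r5, #4 → r5=16+4=20
SUB r4, r4, #1 → r4=2-1=1
CMP r4, #1  (cmp 1,1)
BGT L2: not taken
SUB r7, r7, #5 → r7=1-5=-4
STR r7, [16] → M[16]=-4
halt.
Total executed instructions: 36.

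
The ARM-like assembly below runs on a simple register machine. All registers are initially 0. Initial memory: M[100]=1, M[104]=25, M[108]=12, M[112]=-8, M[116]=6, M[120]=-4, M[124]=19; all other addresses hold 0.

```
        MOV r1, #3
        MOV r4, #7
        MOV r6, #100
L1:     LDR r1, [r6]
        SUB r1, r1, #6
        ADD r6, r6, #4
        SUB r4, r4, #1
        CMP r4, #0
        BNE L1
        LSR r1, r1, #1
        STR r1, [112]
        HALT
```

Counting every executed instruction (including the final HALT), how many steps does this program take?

r1=3
r4=7
r6=100
r1=M[100]=1
r1=1-6=-5
r6=100+4=104
r4=7-1=6
CMP r4, #0  (cmp 6,0)
BNE L1: taken
r1=M[104]=25
r1=25-6=19
r6=104+4=108
r4=6-1=5
CMP r4, #0  (cmp 5,0)
BNE L1: taken
r1=M[108]=12
r1=12-6=6
r6=108+4=112
r4=5-1=4
CMP r4, #0  (cmp 4,0)
BNE L1: taken
r1=M[112]=-8
r1=(-8)-6=-14
r6=112+4=116
r4=4-1=3
CMP r4, #0  (cmp 3,0)
BNE L1: taken
r1=M[116]=6
r1=6-6=0
r6=116+4=120
r4=3-1=2
CMP r4, #0  (cmp 2,0)
BNE L1: taken
r1=M[120]=-4
r1=(-4)-6=-10
r6=120+4=124
r4=2-1=1
CMP r4, #0  (cmp 1,0)
BNE L1: taken
r1=M[124]=19
r1=19-6=13
r6=124+4=128
r4=1-1=0
CMP r4, #0  (cmp 0,0)
BNE L1: not taken
r1=13>>1=6
STR r1, [112] → M[112]=6
halt.
Total executed instructions: 48.

48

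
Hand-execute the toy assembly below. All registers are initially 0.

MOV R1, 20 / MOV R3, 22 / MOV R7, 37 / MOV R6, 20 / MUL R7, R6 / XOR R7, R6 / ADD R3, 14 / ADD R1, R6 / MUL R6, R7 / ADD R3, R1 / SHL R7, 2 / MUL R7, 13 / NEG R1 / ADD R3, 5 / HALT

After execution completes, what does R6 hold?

15040

MOV R1, 20 → R1=20
MOV R3, 22 → R3=22
MOV R7, 37 → R7=37
MOV R6, 20 → R6=20
MUL R7, R6 → R7=37*20=740
XOR R7, R6 → R7=740^20=752
ADD R3, 14 → R3=22+14=36
ADD R1, R6 → R1=20+20=40
MUL R6, R7 → R6=20*752=15040
ADD R3, R1 → R3=36+40=76
SHL R7, 2 → R7=752<<2=3008
MUL R7, 13 → R7=3008*13=39104
NEG R1 → R1=-(40)=-40
ADD R3, 5 → R3=76+5=81
halt.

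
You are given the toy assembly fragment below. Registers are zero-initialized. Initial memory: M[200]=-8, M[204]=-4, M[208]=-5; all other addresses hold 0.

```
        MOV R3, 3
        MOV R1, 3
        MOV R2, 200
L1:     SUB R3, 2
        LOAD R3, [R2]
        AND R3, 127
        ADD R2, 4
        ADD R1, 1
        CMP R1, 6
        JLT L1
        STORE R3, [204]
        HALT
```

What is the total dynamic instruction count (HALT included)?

R3=3
R1=3
R2=200
R3=3-2=1
R3=M[200]=-8
R3=(-8)&127=120
R2=200+4=204
R1=3+1=4
CMP R1, 6  (cmp 4,6)
JLT L1: taken
R3=120-2=118
R3=M[204]=-4
R3=(-4)&127=124
R2=204+4=208
R1=4+1=5
CMP R1, 6  (cmp 5,6)
JLT L1: taken
R3=124-2=122
R3=M[208]=-5
R3=(-5)&127=123
R2=208+4=212
R1=5+1=6
CMP R1, 6  (cmp 6,6)
JLT L1: not taken
STORE R3, [204] → M[204]=123
halt.
Total executed instructions: 26.

26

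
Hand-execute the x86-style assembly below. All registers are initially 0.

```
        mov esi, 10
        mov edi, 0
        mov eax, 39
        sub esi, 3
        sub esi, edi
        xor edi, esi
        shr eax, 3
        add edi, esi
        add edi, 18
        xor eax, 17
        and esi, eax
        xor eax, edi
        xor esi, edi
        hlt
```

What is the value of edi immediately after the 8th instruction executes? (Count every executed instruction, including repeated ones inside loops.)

14

after mov esi, 10: esi=10
after mov edi, 0: edi=0
after mov eax, 39: eax=39
after sub esi, 3: esi=10-3=7
after sub esi, edi: esi=7-0=7
after xor edi, esi: edi=0^7=7
after shr eax, 3: eax=39>>3=4
after add edi, esi: edi=7+7=14
After step 8: edi = 14.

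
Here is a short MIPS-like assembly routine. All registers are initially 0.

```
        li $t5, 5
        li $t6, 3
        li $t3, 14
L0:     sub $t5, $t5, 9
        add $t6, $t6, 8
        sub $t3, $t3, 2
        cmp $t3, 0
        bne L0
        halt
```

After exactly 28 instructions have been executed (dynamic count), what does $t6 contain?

43

after li $t5, 5: $t5=5
after li $t6, 3: $t6=3
after li $t3, 14: $t3=14
after sub $t5, $t5, 9: $t5=5-9=-4
after add $t6, $t6, 8: $t6=3+8=11
after sub $t3, $t3, 2: $t3=14-2=12
cmp $t3, 0  (cmp 12,0)
bne L0: taken
after sub $t5, $t5, 9: $t5=(-4)-9=-13
after add $t6, $t6, 8: $t6=11+8=19
after sub $t3, $t3, 2: $t3=12-2=10
cmp $t3, 0  (cmp 10,0)
bne L0: taken
after sub $t5, $t5, 9: $t5=(-13)-9=-22
after add $t6, $t6, 8: $t6=19+8=27
after sub $t3, $t3, 2: $t3=10-2=8
cmp $t3, 0  (cmp 8,0)
bne L0: taken
after sub $t5, $t5, 9: $t5=(-22)-9=-31
after add $t6, $t6, 8: $t6=27+8=35
after sub $t3, $t3, 2: $t3=8-2=6
cmp $t3, 0  (cmp 6,0)
bne L0: taken
after sub $t5, $t5, 9: $t5=(-31)-9=-40
after add $t6, $t6, 8: $t6=35+8=43
after sub $t3, $t3, 2: $t3=6-2=4
cmp $t3, 0  (cmp 4,0)
bne L0: taken
After step 28: $t6 = 43.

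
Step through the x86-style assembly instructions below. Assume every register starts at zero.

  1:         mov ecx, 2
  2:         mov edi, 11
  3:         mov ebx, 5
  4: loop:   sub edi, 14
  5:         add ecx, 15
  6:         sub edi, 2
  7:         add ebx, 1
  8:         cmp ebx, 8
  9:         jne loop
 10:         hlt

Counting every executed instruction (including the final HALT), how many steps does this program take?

22

mov ecx, 2 → ecx=2
mov edi, 11 → edi=11
mov ebx, 5 → ebx=5
sub edi, 14 → edi=11-14=-3
add ecx, 15 → ecx=2+15=17
sub edi, 2 → edi=(-3)-2=-5
add ebx, 1 → ebx=5+1=6
cmp ebx, 8  (cmp 6,8)
jne loop: taken
sub edi, 14 → edi=(-5)-14=-19
add ecx, 15 → ecx=17+15=32
sub edi, 2 → edi=(-19)-2=-21
add ebx, 1 → ebx=6+1=7
cmp ebx, 8  (cmp 7,8)
jne loop: taken
sub edi, 14 → edi=(-21)-14=-35
add ecx, 15 → ecx=32+15=47
sub edi, 2 → edi=(-35)-2=-37
add ebx, 1 → ebx=7+1=8
cmp ebx, 8  (cmp 8,8)
jne loop: not taken
halt.
Total executed instructions: 22.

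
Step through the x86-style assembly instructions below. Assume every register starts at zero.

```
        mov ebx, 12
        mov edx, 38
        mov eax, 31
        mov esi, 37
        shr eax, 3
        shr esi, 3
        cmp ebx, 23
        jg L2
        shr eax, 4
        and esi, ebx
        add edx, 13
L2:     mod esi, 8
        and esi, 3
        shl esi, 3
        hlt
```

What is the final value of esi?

ebx=12
edx=38
eax=31
esi=37
eax=31>>3=3
esi=37>>3=4
cmp ebx, 23  (cmp 12,23)
jg L2: not taken
eax=3>>4=0
esi=4&12=4
edx=38+13=51
esi=4%8=4
esi=4&3=0
esi=0<<3=0
halt.

0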